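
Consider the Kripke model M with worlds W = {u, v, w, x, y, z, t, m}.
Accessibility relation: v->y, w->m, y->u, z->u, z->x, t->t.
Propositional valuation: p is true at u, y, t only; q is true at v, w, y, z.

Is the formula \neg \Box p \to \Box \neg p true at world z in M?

No

At z: \neg \Box p is true, \Box \neg p is false, so \neg \Box p \to \Box \neg p is false.
  At z: \Box p is false, so \neg \Box p is true.
    At z: \Box p requires p at every successor {u, x}.
      p fails at x, so \Box p is false at z.
  At z: \Box \neg p requires \neg p at every successor {u, x}.
    \neg p fails at u, so \Box \neg p is false at z.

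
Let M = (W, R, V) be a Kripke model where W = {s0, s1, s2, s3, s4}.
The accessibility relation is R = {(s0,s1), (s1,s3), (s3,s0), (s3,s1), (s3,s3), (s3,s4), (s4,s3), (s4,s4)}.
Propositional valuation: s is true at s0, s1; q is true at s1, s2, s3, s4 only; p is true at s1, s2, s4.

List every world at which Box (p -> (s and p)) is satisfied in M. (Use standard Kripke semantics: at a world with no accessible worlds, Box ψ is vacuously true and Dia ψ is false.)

s0, s1, s2

Let φ = Box (p -> (s and p)). Evaluate φ at each world:
  s0 (successors {s1}): φ is true.
  s1 (successors {s3}): φ is true.
  s2 (successors ∅): φ is true.
  s3 (successors {s0, s1, s3, s4}): φ is false.
  s4 (successors {s3, s4}): φ is false.
For instance, at s3:
  At s3: Box (p -> (s and p)) requires p -> (s and p) at every successor {s0, s1, s3, s4}.
    p -> (s and p) fails at s4, so Box (p -> (s and p)) is false at s3.
Satisfying worlds: {s0, s1, s2}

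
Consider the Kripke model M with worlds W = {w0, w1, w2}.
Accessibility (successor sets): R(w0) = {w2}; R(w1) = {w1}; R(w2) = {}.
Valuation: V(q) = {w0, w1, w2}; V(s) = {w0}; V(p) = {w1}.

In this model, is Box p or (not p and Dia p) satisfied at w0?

At w0: Box p is false, not p and Dia p is false, so Box p or (not p and Dia p) is false.
  At w0: Box p requires p at every successor {w2}.
    p fails at w2, so Box p is false at w0.
  At w0: not p is true, Dia p is false, so not p and Dia p is false.
    At w0: Dia p requires p at some successor in {w2}.
      At w2: p is false.
    So Dia p is false at w0.

No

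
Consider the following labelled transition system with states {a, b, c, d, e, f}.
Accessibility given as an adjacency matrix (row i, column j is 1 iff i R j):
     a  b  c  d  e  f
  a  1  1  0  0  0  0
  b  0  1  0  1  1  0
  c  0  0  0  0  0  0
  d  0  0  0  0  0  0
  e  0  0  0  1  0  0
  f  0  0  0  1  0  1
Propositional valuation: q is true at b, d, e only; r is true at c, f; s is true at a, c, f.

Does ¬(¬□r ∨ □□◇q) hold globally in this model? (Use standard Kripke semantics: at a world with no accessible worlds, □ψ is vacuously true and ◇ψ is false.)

No

Recall that □ψ holds at a world iff ψ holds at every accessible world, and ◇ψ holds iff ψ holds at some accessible world.
Let φ = ¬(¬□r ∨ □□◇q). Evaluate φ at each world:
  a (successors {a, b}): φ is false.
  b (successors {b, d, e}): φ is false.
  c (successors ∅): φ is false.
  d (successors ∅): φ is false.
  e (successors {d}): φ is false.
  f (successors {d, f}): φ is false.
Detail at a (counterexample):
  At a: ¬□r ∨ □□◇q is true, so ¬(¬□r ∨ □□◇q) is false.
    At a: ¬□r is true, □□◇q is false, so ¬□r ∨ □□◇q is true.
      At a: □r is false, so ¬□r is true.
      At a: □□◇q requires □◇q at every successor {a, b}.
        □◇q fails at b, so □□◇q is false at a.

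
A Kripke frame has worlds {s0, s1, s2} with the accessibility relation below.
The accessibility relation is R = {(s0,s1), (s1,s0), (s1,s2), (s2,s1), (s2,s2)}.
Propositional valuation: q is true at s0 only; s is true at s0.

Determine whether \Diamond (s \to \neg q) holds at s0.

Yes

Recall that \Diamond ψ holds at a world iff ψ holds at some accessible world.
At s0: \Diamond (s \to \neg q) requires s \to \neg q at some successor in {s1}.
  s \to \neg q holds at s1, so \Diamond (s \to \neg q) is true at s0.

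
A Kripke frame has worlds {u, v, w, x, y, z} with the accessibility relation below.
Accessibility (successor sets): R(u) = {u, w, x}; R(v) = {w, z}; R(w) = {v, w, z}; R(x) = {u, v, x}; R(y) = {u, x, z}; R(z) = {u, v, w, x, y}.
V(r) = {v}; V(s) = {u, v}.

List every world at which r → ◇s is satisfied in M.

Let φ = r → ◇s. Evaluate φ at each world:
  u (successors {u, w, x}): φ is true.
  v (successors {w, z}): φ is false.
  w (successors {v, w, z}): φ is true.
  x (successors {u, v, x}): φ is true.
  y (successors {u, x, z}): φ is true.
  z (successors {u, v, w, x, y}): φ is true.
For instance, at v:
  At v: r is true, ◇s is false, so r → ◇s is false.
    At v: ◇s requires s at some successor in {w, z}.
      At w: s is false.
      At z: s is false.
    So ◇s is false at v.
Satisfying worlds: {u, w, x, y, z}

u, w, x, y, z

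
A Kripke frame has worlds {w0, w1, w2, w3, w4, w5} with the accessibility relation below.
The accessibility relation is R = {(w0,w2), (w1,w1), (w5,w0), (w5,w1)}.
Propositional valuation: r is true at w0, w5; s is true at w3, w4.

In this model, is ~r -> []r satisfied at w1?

Recall that []ψ holds at a world iff ψ holds at every accessible world, and <>ψ holds iff ψ holds at some accessible world.
At w1: ~r is true, []r is false, so ~r -> []r is false.
  At w1: []r requires r at every successor {w1}.
    r fails at w1, so []r is false at w1.

No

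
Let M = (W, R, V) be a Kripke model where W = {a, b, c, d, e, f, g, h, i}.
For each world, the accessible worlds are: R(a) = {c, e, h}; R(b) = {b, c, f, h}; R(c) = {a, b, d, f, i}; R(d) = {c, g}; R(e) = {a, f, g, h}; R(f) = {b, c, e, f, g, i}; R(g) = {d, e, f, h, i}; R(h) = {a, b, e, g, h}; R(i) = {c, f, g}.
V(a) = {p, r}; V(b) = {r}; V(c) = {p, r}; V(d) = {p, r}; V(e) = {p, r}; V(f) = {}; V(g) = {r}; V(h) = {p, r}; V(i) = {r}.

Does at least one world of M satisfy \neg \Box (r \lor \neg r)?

Recall that \Box ψ holds at a world iff ψ holds at every accessible world, and \Diamond ψ holds iff ψ holds at some accessible world.
Let φ = \neg \Box (r \lor \neg r). Evaluate φ at each world:
  a (successors {c, e, h}): φ is false.
  b (successors {b, c, f, h}): φ is false.
  c (successors {a, b, d, f, i}): φ is false.
  d (successors {c, g}): φ is false.
  e (successors {a, f, g, h}): φ is false.
  f (successors {b, c, e, f, g, i}): φ is false.
  g (successors {d, e, f, h, i}): φ is false.
  h (successors {a, b, e, g, h}): φ is false.
  i (successors {c, f, g}): φ is false.
For instance, at b:
  At b: \Box (r \lor \neg r) is true, so \neg \Box (r \lor \neg r) is false.
    At b: \Box (r \lor \neg r) requires r \lor \neg r at every successor {b, c, f, h}.
      At b: r \lor \neg r is true.
      At c: r \lor \neg r is true.
      At f: r \lor \neg r is true.
      At h: r \lor \neg r is true.
    So \Box (r \lor \neg r) is true at b.

No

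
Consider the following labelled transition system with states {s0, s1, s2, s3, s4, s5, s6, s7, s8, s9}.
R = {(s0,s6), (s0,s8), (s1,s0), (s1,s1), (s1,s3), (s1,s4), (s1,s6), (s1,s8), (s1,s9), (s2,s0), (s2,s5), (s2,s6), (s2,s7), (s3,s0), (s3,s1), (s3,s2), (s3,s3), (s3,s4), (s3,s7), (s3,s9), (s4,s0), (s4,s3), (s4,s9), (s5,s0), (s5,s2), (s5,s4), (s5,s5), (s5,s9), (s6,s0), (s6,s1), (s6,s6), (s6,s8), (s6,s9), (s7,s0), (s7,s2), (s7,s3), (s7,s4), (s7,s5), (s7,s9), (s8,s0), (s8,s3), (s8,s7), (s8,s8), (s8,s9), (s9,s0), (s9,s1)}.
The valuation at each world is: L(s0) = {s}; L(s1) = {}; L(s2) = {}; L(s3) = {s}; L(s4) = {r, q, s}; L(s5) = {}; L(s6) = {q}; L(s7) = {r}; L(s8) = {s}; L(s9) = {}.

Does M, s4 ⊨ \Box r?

Recall that \Box ψ holds at a world iff ψ holds at every accessible world, and \Diamond ψ holds iff ψ holds at some accessible world.
At s4: \Box r requires r at every successor {s0, s3, s9}.
  r fails at s0, so \Box r is false at s4.

No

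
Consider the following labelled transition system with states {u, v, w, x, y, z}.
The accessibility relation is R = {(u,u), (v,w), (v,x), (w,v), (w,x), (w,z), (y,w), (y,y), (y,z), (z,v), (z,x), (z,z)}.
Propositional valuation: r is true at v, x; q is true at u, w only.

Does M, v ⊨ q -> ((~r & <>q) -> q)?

Yes

Recall that <>ψ holds at a world iff ψ holds at some accessible world.
At v: q is false, (~r & <>q) -> q is true, so q -> ((~r & <>q) -> q) is true.
  At v: ~r & <>q is false, q is false, so (~r & <>q) -> q is true.
    At v: ~r is false, <>q is true, so ~r & <>q is false.
      At v: <>q requires q at some successor in {w, x}.
        q holds at w, so <>q is true at v.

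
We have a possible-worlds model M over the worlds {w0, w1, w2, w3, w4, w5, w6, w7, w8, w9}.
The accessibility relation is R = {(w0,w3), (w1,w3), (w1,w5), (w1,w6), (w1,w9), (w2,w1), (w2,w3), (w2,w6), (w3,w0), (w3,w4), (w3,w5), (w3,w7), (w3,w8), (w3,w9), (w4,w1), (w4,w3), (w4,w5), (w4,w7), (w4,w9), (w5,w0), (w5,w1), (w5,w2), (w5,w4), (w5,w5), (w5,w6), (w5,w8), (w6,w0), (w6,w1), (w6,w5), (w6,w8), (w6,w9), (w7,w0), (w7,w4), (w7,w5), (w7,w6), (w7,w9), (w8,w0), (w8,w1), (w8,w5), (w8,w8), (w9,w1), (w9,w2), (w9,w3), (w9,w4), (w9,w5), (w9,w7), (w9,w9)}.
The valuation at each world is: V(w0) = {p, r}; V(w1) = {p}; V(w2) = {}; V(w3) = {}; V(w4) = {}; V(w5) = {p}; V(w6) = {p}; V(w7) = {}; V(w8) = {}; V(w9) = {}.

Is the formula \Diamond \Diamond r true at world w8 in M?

At w8: \Diamond \Diamond r requires \Diamond r at some successor in {w0, w1, w5, w8}.
  \Diamond r holds at w5, so \Diamond \Diamond r is true at w8.
    At w5: \Diamond r requires r at some successor in {w0, w1, w2, w4, w5, w6, w8}.
      r holds at w0, so \Diamond r is true at w5.

Yes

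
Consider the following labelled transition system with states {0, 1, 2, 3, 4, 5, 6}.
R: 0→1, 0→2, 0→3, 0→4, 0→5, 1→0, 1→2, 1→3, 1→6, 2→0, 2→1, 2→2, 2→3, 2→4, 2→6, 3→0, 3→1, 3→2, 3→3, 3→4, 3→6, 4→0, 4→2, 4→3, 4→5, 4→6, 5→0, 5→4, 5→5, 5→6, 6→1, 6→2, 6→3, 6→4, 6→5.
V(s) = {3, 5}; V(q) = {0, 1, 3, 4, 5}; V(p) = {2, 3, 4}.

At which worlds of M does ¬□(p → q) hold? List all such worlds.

0, 1, 2, 3, 4, 6

Let φ = ¬□(p → q). Evaluate φ at each world:
  0 (successors {1, 2, 3, 4, 5}): φ is true.
  1 (successors {0, 2, 3, 6}): φ is true.
  2 (successors {0, 1, 2, 3, 4, 6}): φ is true.
  3 (successors {0, 1, 2, 3, 4, 6}): φ is true.
  4 (successors {0, 2, 3, 5, 6}): φ is true.
  5 (successors {0, 4, 5, 6}): φ is false.
  6 (successors {1, 2, 3, 4, 5}): φ is true.
For instance, at 3:
  At 3: □(p → q) is false, so ¬□(p → q) is true.
    At 3: □(p → q) requires p → q at every successor {0, 1, 2, 3, 4, 6}.
      p → q fails at 2, so □(p → q) is false at 3.
Satisfying worlds: {0, 1, 2, 3, 4, 6}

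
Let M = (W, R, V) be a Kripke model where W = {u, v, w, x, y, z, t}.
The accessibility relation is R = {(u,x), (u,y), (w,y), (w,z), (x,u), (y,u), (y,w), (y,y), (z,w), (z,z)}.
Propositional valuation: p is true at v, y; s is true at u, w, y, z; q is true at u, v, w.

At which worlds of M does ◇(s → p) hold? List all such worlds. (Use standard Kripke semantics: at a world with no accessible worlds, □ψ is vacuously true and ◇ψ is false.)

Let φ = ◇(s → p). Evaluate φ at each world:
  u (successors {x, y}): φ is true.
  v (successors ∅): φ is false.
  w (successors {y, z}): φ is true.
  x (successors {u}): φ is false.
  y (successors {u, w, y}): φ is true.
  z (successors {w, z}): φ is false.
  t (successors ∅): φ is false.
For instance, at y:
  At y: ◇(s → p) requires s → p at some successor in {u, w, y}.
    s → p holds at y, so ◇(s → p) is true at y.
Satisfying worlds: {u, w, y}

u, w, y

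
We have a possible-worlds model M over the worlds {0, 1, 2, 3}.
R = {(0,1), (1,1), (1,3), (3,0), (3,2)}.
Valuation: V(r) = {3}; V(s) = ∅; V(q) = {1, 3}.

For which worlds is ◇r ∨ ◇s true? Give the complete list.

1

Let φ = ◇r ∨ ◇s. Evaluate φ at each world:
  0 (successors {1}): φ is false.
  1 (successors {1, 3}): φ is true.
  2 (successors ∅): φ is false.
  3 (successors {0, 2}): φ is false.
For instance, at 1:
  At 1: ◇r is true, ◇s is false, so ◇r ∨ ◇s is true.
    At 1: ◇r requires r at some successor in {1, 3}.
      r holds at 3, so ◇r is true at 1.
    At 1: ◇s requires s at some successor in {1, 3}.
      At 1: s is false.
      At 3: s is false.
    So ◇s is false at 1.
Satisfying worlds: {1}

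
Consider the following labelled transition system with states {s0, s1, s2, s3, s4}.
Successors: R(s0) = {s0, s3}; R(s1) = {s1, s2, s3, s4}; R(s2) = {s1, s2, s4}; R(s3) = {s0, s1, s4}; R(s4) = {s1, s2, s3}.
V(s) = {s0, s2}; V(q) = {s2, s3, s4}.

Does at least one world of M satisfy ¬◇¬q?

No

Let φ = ¬◇¬q. Evaluate φ at each world:
  s0 (successors {s0, s3}): φ is false.
  s1 (successors {s1, s2, s3, s4}): φ is false.
  s2 (successors {s1, s2, s4}): φ is false.
  s3 (successors {s0, s1, s4}): φ is false.
  s4 (successors {s1, s2, s3}): φ is false.
For instance, at s0:
  At s0: ◇¬q is true, so ¬◇¬q is false.
    At s0: ◇¬q requires ¬q at some successor in {s0, s3}.
      ¬q holds at s0, so ◇¬q is true at s0.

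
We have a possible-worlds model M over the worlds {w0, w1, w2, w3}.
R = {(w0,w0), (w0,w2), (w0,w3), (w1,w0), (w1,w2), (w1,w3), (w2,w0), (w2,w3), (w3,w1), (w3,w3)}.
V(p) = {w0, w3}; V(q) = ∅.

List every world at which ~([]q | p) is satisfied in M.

w1, w2

Let φ = ~([]q | p). Evaluate φ at each world:
  w0 (successors {w0, w2, w3}): φ is false.
  w1 (successors {w0, w2, w3}): φ is true.
  w2 (successors {w0, w3}): φ is true.
  w3 (successors {w1, w3}): φ is false.
For instance, at w1:
  At w1: []q | p is false, so ~([]q | p) is true.
    At w1: []q is false, p is false, so []q | p is false.
      At w1: []q requires q at every successor {w0, w2, w3}.
        q fails at w0, so []q is false at w1.
Satisfying worlds: {w1, w2}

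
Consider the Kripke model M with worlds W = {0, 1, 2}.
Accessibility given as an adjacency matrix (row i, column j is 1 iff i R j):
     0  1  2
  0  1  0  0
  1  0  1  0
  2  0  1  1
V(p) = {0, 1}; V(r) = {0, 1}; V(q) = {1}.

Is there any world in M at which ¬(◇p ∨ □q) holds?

No

Let φ = ¬(◇p ∨ □q). Evaluate φ at each world:
  0 (successors {0}): φ is false.
  1 (successors {1}): φ is false.
  2 (successors {1, 2}): φ is false.
For instance, at 1:
  At 1: ◇p ∨ □q is true, so ¬(◇p ∨ □q) is false.
    At 1: ◇p is true, □q is true, so ◇p ∨ □q is true.
      At 1: ◇p requires p at some successor in {1}.
        p holds at 1, so ◇p is true at 1.
      At 1: □q requires q at every successor {1}.
        At 1: q is true.
      So □q is true at 1.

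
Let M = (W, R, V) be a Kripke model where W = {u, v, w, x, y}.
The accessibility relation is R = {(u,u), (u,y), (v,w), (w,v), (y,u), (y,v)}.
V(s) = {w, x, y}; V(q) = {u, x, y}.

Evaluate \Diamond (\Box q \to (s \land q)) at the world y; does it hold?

At y: \Diamond (\Box q \to (s \land q)) requires \Box q \to (s \land q) at some successor in {u, v}.
  \Box q \to (s \land q) holds at v, so \Diamond (\Box q \to (s \land q)) is true at y.
    At v: \Box q is false, s \land q is false, so \Box q \to (s \land q) is true.
      At v: \Box q requires q at every successor {w}.
        q fails at w, so \Box q is false at v.

Yes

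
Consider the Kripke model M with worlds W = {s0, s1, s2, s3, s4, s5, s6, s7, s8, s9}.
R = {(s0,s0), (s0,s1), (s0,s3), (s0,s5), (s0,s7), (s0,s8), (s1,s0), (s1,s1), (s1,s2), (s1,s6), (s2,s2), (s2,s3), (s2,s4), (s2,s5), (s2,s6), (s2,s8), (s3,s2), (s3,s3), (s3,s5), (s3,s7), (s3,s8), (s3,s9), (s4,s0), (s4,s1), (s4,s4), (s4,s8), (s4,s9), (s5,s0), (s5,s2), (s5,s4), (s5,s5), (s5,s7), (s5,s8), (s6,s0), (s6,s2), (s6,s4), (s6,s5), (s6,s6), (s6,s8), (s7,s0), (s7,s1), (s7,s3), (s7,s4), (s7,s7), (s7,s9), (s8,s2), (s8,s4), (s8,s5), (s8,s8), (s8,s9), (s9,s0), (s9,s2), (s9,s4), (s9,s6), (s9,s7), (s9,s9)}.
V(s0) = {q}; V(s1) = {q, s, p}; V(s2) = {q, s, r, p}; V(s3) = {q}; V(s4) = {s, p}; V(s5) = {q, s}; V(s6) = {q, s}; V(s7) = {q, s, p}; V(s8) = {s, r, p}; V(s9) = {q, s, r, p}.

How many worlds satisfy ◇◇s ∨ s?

Let φ = ◇◇s ∨ s. Evaluate φ at each world:
  s0 (successors {s0, s1, s3, s5, s7, s8}): φ is true.
  s1 (successors {s0, s1, s2, s6}): φ is true.
  s2 (successors {s2, s3, s4, s5, s6, s8}): φ is true.
  s3 (successors {s2, s3, s5, s7, s8, s9}): φ is true.
  s4 (successors {s0, s1, s4, s8, s9}): φ is true.
  s5 (successors {s0, s2, s4, s5, s7, s8}): φ is true.
  s6 (successors {s0, s2, s4, s5, s6, s8}): φ is true.
  s7 (successors {s0, s1, s3, s4, s7, s9}): φ is true.
  s8 (successors {s2, s4, s5, s8, s9}): φ is true.
  s9 (successors {s0, s2, s4, s6, s7, s9}): φ is true.
For instance, at s4:
  At s4: ◇◇s is true, s is true, so ◇◇s ∨ s is true.
    At s4: ◇◇s requires ◇s at some successor in {s0, s1, s4, s8, s9}.
      ◇s holds at s0, so ◇◇s is true at s4.
Satisfying worlds: {s0, s1, s2, s3, s4, s5, s6, s7, s8, s9}

10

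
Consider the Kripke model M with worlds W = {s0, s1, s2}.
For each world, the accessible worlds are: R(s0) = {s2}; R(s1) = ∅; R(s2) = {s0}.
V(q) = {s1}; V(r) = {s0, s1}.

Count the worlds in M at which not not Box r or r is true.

3

Let φ = not not Box r or r. Evaluate φ at each world:
  s0 (successors {s2}): φ is true.
  s1 (successors ∅): φ is true.
  s2 (successors {s0}): φ is true.
For instance, at s0:
  At s0: not not Box r is false, r is true, so not not Box r or r is true.
    At s0: not Box r is true, so not not Box r is false.
      At s0: Box r is false, so not Box r is true.
Satisfying worlds: {s0, s1, s2}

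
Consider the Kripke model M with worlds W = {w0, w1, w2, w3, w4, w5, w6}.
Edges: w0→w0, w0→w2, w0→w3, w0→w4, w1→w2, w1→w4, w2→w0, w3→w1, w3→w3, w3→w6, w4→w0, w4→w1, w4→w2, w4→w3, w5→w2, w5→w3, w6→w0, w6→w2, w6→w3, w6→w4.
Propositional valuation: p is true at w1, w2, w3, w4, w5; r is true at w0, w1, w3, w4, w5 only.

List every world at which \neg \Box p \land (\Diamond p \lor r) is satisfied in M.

Let φ = \neg \Box p \land (\Diamond p \lor r). Evaluate φ at each world:
  w0 (successors {w0, w2, w3, w4}): φ is true.
  w1 (successors {w2, w4}): φ is false.
  w2 (successors {w0}): φ is false.
  w3 (successors {w1, w3, w6}): φ is true.
  w4 (successors {w0, w1, w2, w3}): φ is true.
  w5 (successors {w2, w3}): φ is false.
  w6 (successors {w0, w2, w3, w4}): φ is true.
For instance, at w1:
  At w1: \neg \Box p is false, \Diamond p \lor r is true, so \neg \Box p \land (\Diamond p \lor r) is false.
    At w1: \Box p is true, so \neg \Box p is false.
      At w1: \Box p requires p at every successor {w2, w4}.
        At w2: p is true.
        At w4: p is true.
      So \Box p is true at w1.
    At w1: \Diamond p is true, r is true, so \Diamond p \lor r is true.
      At w1: \Diamond p requires p at some successor in {w2, w4}.
        p holds at w2, so \Diamond p is true at w1.
Satisfying worlds: {w0, w3, w4, w6}

w0, w3, w4, w6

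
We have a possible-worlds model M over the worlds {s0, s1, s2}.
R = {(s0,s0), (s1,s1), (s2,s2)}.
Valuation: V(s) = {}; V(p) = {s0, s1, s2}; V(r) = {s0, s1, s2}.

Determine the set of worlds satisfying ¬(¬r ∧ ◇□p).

Let φ = ¬(¬r ∧ ◇□p). Evaluate φ at each world:
  s0 (successors {s0}): φ is true.
  s1 (successors {s1}): φ is true.
  s2 (successors {s2}): φ is true.
For instance, at s1:
  At s1: ¬r ∧ ◇□p is false, so ¬(¬r ∧ ◇□p) is true.
    At s1: ¬r is false, ◇□p is true, so ¬r ∧ ◇□p is false.
      At s1: ◇□p requires □p at some successor in {s1}.
        □p holds at s1, so ◇□p is true at s1.
Satisfying worlds: {s0, s1, s2}

s0, s1, s2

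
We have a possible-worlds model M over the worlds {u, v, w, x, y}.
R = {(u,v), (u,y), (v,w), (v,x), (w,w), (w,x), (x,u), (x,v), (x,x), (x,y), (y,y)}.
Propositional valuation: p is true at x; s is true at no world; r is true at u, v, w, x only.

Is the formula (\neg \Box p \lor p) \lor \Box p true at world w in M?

At w: \neg \Box p \lor p is true, \Box p is false, so (\neg \Box p \lor p) \lor \Box p is true.
  At w: \neg \Box p is true, p is false, so \neg \Box p \lor p is true.
    At w: \Box p is false, so \neg \Box p is true.
      At w: \Box p requires p at every successor {w, x}.
        p fails at w, so \Box p is false at w.
  At w: \Box p requires p at every successor {w, x}.
    p fails at w, so \Box p is false at w.

Yes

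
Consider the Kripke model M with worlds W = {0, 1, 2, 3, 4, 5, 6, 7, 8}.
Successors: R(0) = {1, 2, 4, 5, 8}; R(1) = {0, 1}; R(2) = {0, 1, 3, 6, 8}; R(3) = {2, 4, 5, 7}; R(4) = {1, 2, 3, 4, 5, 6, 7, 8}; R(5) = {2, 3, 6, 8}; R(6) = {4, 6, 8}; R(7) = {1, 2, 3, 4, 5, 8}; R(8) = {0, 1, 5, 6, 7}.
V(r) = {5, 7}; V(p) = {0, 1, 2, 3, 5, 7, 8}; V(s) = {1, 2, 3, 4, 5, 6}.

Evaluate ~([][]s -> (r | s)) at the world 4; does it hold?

No

Recall that []ψ holds at a world iff ψ holds at every accessible world, and <>ψ holds iff ψ holds at some accessible world.
At 4: [][]s -> (r | s) is true, so ~([][]s -> (r | s)) is false.
  At 4: [][]s is false, r | s is true, so [][]s -> (r | s) is true.
    At 4: [][]s requires []s at every successor {1, 2, 3, 4, 5, 6, 7, 8}.
      []s fails at 1, so [][]s is false at 4.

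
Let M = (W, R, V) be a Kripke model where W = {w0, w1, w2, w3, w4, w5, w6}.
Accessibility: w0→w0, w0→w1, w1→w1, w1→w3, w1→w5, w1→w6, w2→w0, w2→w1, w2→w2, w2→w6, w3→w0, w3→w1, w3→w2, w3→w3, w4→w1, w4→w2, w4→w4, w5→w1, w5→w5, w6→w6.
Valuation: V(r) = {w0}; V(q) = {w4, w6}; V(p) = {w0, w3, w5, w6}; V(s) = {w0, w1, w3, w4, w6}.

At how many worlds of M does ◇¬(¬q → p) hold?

6

Let φ = ◇¬(¬q → p). Evaluate φ at each world:
  w0 (successors {w0, w1}): φ is true.
  w1 (successors {w1, w3, w5, w6}): φ is true.
  w2 (successors {w0, w1, w2, w6}): φ is true.
  w3 (successors {w0, w1, w2, w3}): φ is true.
  w4 (successors {w1, w2, w4}): φ is true.
  w5 (successors {w1, w5}): φ is true.
  w6 (successors {w6}): φ is false.
For instance, at w4:
  At w4: ◇¬(¬q → p) requires ¬(¬q → p) at some successor in {w1, w2, w4}.
    ¬(¬q → p) holds at w1, so ◇¬(¬q → p) is true at w4.
Satisfying worlds: {w0, w1, w2, w3, w4, w5}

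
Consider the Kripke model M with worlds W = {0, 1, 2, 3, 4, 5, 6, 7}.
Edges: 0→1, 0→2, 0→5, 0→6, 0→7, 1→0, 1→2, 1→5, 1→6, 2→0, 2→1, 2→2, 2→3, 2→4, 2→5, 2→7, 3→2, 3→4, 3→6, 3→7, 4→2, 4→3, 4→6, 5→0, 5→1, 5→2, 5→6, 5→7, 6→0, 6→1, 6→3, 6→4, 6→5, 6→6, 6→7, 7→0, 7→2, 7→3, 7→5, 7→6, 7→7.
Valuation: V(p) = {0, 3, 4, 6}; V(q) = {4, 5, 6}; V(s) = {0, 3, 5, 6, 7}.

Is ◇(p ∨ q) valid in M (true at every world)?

Yes

Let φ = ◇(p ∨ q). Evaluate φ at each world:
  0 (successors {1, 2, 5, 6, 7}): φ is true.
  1 (successors {0, 2, 5, 6}): φ is true.
  2 (successors {0, 1, 2, 3, 4, 5, 7}): φ is true.
  3 (successors {2, 4, 6, 7}): φ is true.
  4 (successors {2, 3, 6}): φ is true.
  5 (successors {0, 1, 2, 6, 7}): φ is true.
  6 (successors {0, 1, 3, 4, 5, 6, 7}): φ is true.
  7 (successors {0, 2, 3, 5, 6, 7}): φ is true.
For instance, at 1:
  At 1: ◇(p ∨ q) requires p ∨ q at some successor in {0, 2, 5, 6}.
    p ∨ q holds at 0, so ◇(p ∨ q) is true at 1.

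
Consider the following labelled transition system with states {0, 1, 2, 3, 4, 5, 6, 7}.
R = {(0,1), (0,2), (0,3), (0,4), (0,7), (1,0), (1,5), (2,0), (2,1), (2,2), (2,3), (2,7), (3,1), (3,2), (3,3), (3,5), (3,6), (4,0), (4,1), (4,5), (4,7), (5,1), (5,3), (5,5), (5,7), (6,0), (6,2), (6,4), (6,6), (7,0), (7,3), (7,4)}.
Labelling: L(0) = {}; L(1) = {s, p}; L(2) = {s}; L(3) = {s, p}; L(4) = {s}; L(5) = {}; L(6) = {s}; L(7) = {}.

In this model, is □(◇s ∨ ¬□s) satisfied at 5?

At 5: □(◇s ∨ ¬□s) requires ◇s ∨ ¬□s at every successor {1, 3, 5, 7}.
  At 1: ◇s ∨ ¬□s is true.
  At 3: ◇s ∨ ¬□s is true.
  At 5: ◇s ∨ ¬□s is true.
  At 7: ◇s ∨ ¬□s is true.
So □(◇s ∨ ¬□s) is true at 5.

Yes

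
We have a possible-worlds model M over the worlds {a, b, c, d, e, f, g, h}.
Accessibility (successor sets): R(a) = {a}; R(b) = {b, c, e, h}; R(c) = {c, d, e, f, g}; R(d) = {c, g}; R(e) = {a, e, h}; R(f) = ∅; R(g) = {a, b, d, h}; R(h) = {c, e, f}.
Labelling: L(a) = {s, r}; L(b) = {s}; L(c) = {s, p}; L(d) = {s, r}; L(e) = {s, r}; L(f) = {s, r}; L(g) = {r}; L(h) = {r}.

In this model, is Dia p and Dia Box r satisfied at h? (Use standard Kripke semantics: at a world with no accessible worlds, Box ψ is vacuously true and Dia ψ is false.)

Recall that Box ψ holds at a world iff ψ holds at every accessible world, and Dia ψ holds iff ψ holds at some accessible world.
At h: Dia p is true, Dia Box r is true, so Dia p and Dia Box r is true.
  At h: Dia p requires p at some successor in {c, e, f}.
    p holds at c, so Dia p is true at h.
  At h: Dia Box r requires Box r at some successor in {c, e, f}.
    Box r holds at e, so Dia Box r is true at h.
      At e: Box r requires r at every successor {a, e, h}.
        At a: r is true.
        At e: r is true.
        At h: r is true.
      So Box r is true at e.

Yes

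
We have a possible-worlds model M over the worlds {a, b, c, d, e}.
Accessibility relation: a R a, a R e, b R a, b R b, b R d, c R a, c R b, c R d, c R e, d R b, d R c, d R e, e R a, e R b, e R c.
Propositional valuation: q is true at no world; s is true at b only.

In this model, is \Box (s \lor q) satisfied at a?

At a: \Box (s \lor q) requires s \lor q at every successor {a, e}.
  s \lor q fails at a, so \Box (s \lor q) is false at a.

No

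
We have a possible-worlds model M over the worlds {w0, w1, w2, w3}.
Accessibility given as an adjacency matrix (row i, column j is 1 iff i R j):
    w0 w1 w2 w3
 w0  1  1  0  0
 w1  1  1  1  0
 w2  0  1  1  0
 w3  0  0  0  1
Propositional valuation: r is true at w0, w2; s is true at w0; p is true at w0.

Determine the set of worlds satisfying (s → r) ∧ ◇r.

Let φ = (s → r) ∧ ◇r. Evaluate φ at each world:
  w0 (successors {w0, w1}): φ is true.
  w1 (successors {w0, w1, w2}): φ is true.
  w2 (successors {w1, w2}): φ is true.
  w3 (successors {w3}): φ is false.
For instance, at w1:
  At w1: s → r is true, ◇r is true, so (s → r) ∧ ◇r is true.
    At w1: ◇r requires r at some successor in {w0, w1, w2}.
      r holds at w0, so ◇r is true at w1.
Satisfying worlds: {w0, w1, w2}

w0, w1, w2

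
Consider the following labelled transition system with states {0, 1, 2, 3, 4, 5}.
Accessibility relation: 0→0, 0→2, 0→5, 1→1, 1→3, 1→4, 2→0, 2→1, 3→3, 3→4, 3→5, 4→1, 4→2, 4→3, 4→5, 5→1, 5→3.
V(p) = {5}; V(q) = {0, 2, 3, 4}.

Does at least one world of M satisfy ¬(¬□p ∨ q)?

Let φ = ¬(¬□p ∨ q). Evaluate φ at each world:
  0 (successors {0, 2, 5}): φ is false.
  1 (successors {1, 3, 4}): φ is false.
  2 (successors {0, 1}): φ is false.
  3 (successors {3, 4, 5}): φ is false.
  4 (successors {1, 2, 3, 5}): φ is false.
  5 (successors {1, 3}): φ is false.
For instance, at 4:
  At 4: ¬□p ∨ q is true, so ¬(¬□p ∨ q) is false.
    At 4: ¬□p is true, q is true, so ¬□p ∨ q is true.
      At 4: □p is false, so ¬□p is true.

No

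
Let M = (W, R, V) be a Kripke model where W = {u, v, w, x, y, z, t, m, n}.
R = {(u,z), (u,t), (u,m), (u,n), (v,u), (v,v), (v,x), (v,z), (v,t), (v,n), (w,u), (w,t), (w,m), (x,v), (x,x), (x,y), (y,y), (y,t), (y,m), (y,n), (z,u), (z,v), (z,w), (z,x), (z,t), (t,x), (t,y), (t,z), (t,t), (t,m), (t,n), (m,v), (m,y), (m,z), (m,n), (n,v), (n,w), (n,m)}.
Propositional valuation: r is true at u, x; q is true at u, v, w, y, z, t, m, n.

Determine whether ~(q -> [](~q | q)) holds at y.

At y: q -> [](~q | q) is true, so ~(q -> [](~q | q)) is false.
  At y: q is true, [](~q | q) is true, so q -> [](~q | q) is true.
    At y: [](~q | q) requires ~q | q at every successor {y, t, m, n}.
      At y: ~q | q is true.
      At t: ~q | q is true.
      At m: ~q | q is true.
      At n: ~q | q is true.
    So [](~q | q) is true at y.

No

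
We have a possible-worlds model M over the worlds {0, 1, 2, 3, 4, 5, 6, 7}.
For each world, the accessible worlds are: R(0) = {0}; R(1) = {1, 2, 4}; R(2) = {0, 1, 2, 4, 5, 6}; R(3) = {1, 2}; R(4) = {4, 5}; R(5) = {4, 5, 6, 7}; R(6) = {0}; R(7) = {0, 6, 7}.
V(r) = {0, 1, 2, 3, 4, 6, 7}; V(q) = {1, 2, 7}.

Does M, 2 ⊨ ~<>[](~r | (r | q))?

No

Recall that []ψ holds at a world iff ψ holds at every accessible world, and <>ψ holds iff ψ holds at some accessible world.
At 2: <>[](~r | (r | q)) is true, so ~<>[](~r | (r | q)) is false.
  At 2: <>[](~r | (r | q)) requires [](~r | (r | q)) at some successor in {0, 1, 2, 4, 5, 6}.
    [](~r | (r | q)) holds at 0, so <>[](~r | (r | q)) is true at 2.
      At 0: [](~r | (r | q)) requires ~r | (r | q) at every successor {0}.
        At 0: ~r | (r | q) is true.
      So [](~r | (r | q)) is true at 0.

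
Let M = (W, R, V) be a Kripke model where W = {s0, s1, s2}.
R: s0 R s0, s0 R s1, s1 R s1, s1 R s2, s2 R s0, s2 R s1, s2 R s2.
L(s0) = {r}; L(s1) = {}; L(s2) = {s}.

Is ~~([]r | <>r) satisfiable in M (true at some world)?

Recall that []ψ holds at a world iff ψ holds at every accessible world, and <>ψ holds iff ψ holds at some accessible world.
Let φ = ~~([]r | <>r). Evaluate φ at each world:
  s0 (successors {s0, s1}): φ is true.
  s1 (successors {s1, s2}): φ is false.
  s2 (successors {s0, s1, s2}): φ is true.
Detail at s0 (witness):
  At s0: ~([]r | <>r) is false, so ~~([]r | <>r) is true.
    At s0: []r | <>r is true, so ~([]r | <>r) is false.
      At s0: []r is false, <>r is true, so []r | <>r is true.

Yes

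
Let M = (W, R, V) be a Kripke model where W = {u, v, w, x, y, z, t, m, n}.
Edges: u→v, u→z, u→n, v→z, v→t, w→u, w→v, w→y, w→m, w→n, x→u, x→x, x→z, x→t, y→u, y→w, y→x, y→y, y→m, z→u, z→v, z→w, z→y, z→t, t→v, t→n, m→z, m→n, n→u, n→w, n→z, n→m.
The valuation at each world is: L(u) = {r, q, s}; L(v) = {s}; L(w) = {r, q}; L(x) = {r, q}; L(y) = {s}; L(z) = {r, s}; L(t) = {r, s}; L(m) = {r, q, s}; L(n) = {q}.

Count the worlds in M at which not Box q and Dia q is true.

8

Let φ = not Box q and Dia q. Evaluate φ at each world:
  u (successors {v, z, n}): φ is true.
  v (successors {z, t}): φ is false.
  w (successors {u, v, y, m, n}): φ is true.
  x (successors {u, x, z, t}): φ is true.
  y (successors {u, w, x, y, m}): φ is true.
  z (successors {u, v, w, y, t}): φ is true.
  t (successors {v, n}): φ is true.
  m (successors {z, n}): φ is true.
  n (successors {u, w, z, m}): φ is true.
For instance, at x:
  At x: not Box q is true, Dia q is true, so not Box q and Dia q is true.
    At x: Box q is false, so not Box q is true.
      At x: Box q requires q at every successor {u, x, z, t}.
        q fails at z, so Box q is false at x.
    At x: Dia q requires q at some successor in {u, x, z, t}.
      q holds at u, so Dia q is true at x.
Satisfying worlds: {u, w, x, y, z, t, m, n}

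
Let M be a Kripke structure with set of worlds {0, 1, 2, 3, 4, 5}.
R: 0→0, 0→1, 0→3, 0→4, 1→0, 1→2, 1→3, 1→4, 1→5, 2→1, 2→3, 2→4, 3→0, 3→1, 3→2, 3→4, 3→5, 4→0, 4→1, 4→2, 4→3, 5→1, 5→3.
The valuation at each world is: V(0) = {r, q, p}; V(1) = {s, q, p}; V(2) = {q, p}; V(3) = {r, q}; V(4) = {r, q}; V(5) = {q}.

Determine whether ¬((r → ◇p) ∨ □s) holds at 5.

No

Recall that □ψ holds at a world iff ψ holds at every accessible world, and ◇ψ holds iff ψ holds at some accessible world.
At 5: (r → ◇p) ∨ □s is true, so ¬((r → ◇p) ∨ □s) is false.
  At 5: r → ◇p is true, □s is false, so (r → ◇p) ∨ □s is true.
    At 5: r is false, ◇p is true, so r → ◇p is true.
      At 5: ◇p requires p at some successor in {1, 3}.
        p holds at 1, so ◇p is true at 5.
    At 5: □s requires s at every successor {1, 3}.
      s fails at 3, so □s is false at 5.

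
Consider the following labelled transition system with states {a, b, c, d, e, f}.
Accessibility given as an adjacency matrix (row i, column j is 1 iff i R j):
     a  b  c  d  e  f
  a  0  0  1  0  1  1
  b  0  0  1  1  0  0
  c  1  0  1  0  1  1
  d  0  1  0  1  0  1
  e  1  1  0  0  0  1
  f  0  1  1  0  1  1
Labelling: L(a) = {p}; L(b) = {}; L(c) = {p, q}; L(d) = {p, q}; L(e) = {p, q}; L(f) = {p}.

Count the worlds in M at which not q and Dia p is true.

Let φ = not q and Dia p. Evaluate φ at each world:
  a (successors {c, e, f}): φ is true.
  b (successors {c, d}): φ is true.
  c (successors {a, c, e, f}): φ is false.
  d (successors {b, d, f}): φ is false.
  e (successors {a, b, f}): φ is false.
  f (successors {b, c, e, f}): φ is true.
For instance, at b:
  At b: not q is true, Dia p is true, so not q and Dia p is true.
    At b: Dia p requires p at some successor in {c, d}.
      p holds at c, so Dia p is true at b.
Satisfying worlds: {a, b, f}

3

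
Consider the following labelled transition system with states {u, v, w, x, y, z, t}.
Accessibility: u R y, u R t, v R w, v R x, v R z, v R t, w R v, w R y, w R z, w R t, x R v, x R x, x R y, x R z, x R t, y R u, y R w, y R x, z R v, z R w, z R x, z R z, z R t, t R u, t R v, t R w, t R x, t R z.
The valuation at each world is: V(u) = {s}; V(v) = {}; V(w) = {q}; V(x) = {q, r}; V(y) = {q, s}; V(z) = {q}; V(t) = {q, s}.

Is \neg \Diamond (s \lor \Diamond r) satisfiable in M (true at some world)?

Let φ = \neg \Diamond (s \lor \Diamond r). Evaluate φ at each world:
  u (successors {y, t}): φ is false.
  v (successors {w, x, z, t}): φ is false.
  w (successors {v, y, z, t}): φ is false.
  x (successors {v, x, y, z, t}): φ is false.
  y (successors {u, w, x}): φ is false.
  z (successors {v, w, x, z, t}): φ is false.
  t (successors {u, v, w, x, z}): φ is false.
For instance, at u:
  At u: \Diamond (s \lor \Diamond r) is true, so \neg \Diamond (s \lor \Diamond r) is false.
    At u: \Diamond (s \lor \Diamond r) requires s \lor \Diamond r at some successor in {y, t}.
      s \lor \Diamond r holds at y, so \Diamond (s \lor \Diamond r) is true at u.

No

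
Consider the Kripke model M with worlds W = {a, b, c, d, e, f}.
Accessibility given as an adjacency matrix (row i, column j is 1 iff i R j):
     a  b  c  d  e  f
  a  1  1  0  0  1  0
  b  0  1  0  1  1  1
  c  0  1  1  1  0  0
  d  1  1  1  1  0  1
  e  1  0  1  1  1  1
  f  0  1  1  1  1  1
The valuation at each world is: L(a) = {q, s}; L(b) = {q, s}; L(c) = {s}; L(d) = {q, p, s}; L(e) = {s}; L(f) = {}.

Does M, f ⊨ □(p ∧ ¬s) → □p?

Yes

At f: □(p ∧ ¬s) is false, □p is false, so □(p ∧ ¬s) → □p is true.
  At f: □(p ∧ ¬s) requires p ∧ ¬s at every successor {b, c, d, e, f}.
    p ∧ ¬s fails at b, so □(p ∧ ¬s) is false at f.
  At f: □p requires p at every successor {b, c, d, e, f}.
    p fails at b, so □p is false at f.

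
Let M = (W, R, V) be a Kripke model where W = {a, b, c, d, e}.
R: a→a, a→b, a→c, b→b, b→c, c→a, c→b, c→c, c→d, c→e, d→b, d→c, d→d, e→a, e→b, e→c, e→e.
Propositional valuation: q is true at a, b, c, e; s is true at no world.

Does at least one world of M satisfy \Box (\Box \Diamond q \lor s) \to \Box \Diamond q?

Yes

Let φ = \Box (\Box \Diamond q \lor s) \to \Box \Diamond q. Evaluate φ at each world:
  a (successors {a, b, c}): φ is true.
  b (successors {b, c}): φ is true.
  c (successors {a, b, c, d, e}): φ is true.
  d (successors {b, c, d}): φ is true.
  e (successors {a, b, c, e}): φ is true.
Detail at a (witness):
  At a: \Box (\Box \Diamond q \lor s) is true, \Box \Diamond q is true, so \Box (\Box \Diamond q \lor s) \to \Box \Diamond q is true.
    At a: \Box (\Box \Diamond q \lor s) requires \Box \Diamond q \lor s at every successor {a, b, c}.
      At a: \Box \Diamond q \lor s is true.
      At b: \Box \Diamond q \lor s is true.
      At c: \Box \Diamond q \lor s is true.
    So \Box (\Box \Diamond q \lor s) is true at a.
    At a: \Box \Diamond q requires \Diamond q at every successor {a, b, c}.
      At a: \Diamond q is true.
      At b: \Diamond q is true.
      At c: \Diamond q is true.
    So \Box \Diamond q is true at a.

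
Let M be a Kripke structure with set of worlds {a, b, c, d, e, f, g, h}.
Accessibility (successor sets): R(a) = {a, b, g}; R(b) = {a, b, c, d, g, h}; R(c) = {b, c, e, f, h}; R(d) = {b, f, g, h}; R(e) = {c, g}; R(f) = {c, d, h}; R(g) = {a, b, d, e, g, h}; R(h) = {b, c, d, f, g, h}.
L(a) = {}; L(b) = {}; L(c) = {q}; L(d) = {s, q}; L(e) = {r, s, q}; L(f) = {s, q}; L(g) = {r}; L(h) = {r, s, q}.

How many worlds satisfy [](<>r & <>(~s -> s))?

Let φ = [](<>r & <>(~s -> s)). Evaluate φ at each world:
  a (successors {a, b, g}): φ is false.
  b (successors {a, b, c, d, g, h}): φ is false.
  c (successors {b, c, e, f, h}): φ is false.
  d (successors {b, f, g, h}): φ is true.
  e (successors {c, g}): φ is true.
  f (successors {c, d, h}): φ is true.
  g (successors {a, b, d, e, g, h}): φ is false.
  h (successors {b, c, d, f, g, h}): φ is true.
For instance, at d:
  At d: [](<>r & <>(~s -> s)) requires <>r & <>(~s -> s) at every successor {b, f, g, h}.
    At b: <>r & <>(~s -> s) is true.
    At f: <>r & <>(~s -> s) is true.
    At g: <>r & <>(~s -> s) is true.
    At h: <>r & <>(~s -> s) is true.
  So [](<>r & <>(~s -> s)) is true at d.
Satisfying worlds: {d, e, f, h}

4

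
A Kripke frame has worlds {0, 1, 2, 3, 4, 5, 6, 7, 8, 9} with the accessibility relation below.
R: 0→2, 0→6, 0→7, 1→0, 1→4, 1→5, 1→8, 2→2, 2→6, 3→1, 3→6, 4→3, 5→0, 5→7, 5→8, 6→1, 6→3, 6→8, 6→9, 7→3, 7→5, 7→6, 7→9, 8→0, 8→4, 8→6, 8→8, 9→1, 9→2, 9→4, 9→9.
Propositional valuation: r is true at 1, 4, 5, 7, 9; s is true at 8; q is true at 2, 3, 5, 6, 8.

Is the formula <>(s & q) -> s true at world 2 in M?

Recall that <>ψ holds at a world iff ψ holds at some accessible world.
At 2: <>(s & q) is false, s is false, so <>(s & q) -> s is true.
  At 2: <>(s & q) requires s & q at some successor in {2, 6}.
    At 2: s & q is false.
    At 6: s & q is false.
  So <>(s & q) is false at 2.

Yes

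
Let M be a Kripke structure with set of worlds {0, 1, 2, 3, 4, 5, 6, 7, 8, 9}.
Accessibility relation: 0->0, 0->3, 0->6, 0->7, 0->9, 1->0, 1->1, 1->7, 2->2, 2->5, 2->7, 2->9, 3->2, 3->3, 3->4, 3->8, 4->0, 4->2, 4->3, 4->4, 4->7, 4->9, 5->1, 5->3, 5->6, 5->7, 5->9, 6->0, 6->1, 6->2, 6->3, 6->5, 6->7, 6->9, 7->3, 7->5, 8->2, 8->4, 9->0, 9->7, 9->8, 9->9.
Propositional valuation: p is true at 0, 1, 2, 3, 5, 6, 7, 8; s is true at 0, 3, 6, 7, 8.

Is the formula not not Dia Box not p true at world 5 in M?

At 5: not Dia Box not p is true, so not not Dia Box not p is false.
  At 5: Dia Box not p is false, so not Dia Box not p is true.
    At 5: Dia Box not p requires Box not p at some successor in {1, 3, 6, 7, 9}.
      At 1: Box not p is false.
      At 3: Box not p is false.
      At 6: Box not p is false.
      At 7: Box not p is false.
      At 9: Box not p is false.
    So Dia Box not p is false at 5.

No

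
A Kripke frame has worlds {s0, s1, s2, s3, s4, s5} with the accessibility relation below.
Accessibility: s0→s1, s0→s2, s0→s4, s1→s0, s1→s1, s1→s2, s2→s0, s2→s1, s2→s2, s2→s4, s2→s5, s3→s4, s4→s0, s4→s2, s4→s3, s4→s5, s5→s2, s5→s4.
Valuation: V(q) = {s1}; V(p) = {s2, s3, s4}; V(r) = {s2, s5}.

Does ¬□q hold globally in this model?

Yes

Recall that □ψ holds at a world iff ψ holds at every accessible world, and ◇ψ holds iff ψ holds at some accessible world.
Let φ = ¬□q. Evaluate φ at each world:
  s0 (successors {s1, s2, s4}): φ is true.
  s1 (successors {s0, s1, s2}): φ is true.
  s2 (successors {s0, s1, s2, s4, s5}): φ is true.
  s3 (successors {s4}): φ is true.
  s4 (successors {s0, s2, s3, s5}): φ is true.
  s5 (successors {s2, s4}): φ is true.
For instance, at s4:
  At s4: □q is false, so ¬□q is true.
    At s4: □q requires q at every successor {s0, s2, s3, s5}.
      q fails at s0, so □q is false at s4.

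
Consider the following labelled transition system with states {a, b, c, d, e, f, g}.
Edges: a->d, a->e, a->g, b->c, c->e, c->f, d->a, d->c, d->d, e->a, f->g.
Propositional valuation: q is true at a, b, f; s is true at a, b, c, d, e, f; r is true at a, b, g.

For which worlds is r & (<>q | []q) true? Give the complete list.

g

Recall that []ψ holds at a world iff ψ holds at every accessible world, and <>ψ holds iff ψ holds at some accessible world.
Let φ = r & (<>q | []q). Evaluate φ at each world:
  a (successors {d, e, g}): φ is false.
  b (successors {c}): φ is false.
  c (successors {e, f}): φ is false.
  d (successors {a, c, d}): φ is false.
  e (successors {a}): φ is false.
  f (successors {g}): φ is false.
  g (successors ∅): φ is true.
For instance, at e:
  At e: r is false, <>q | []q is true, so r & (<>q | []q) is false.
    At e: <>q is true, []q is true, so <>q | []q is true.
      At e: <>q requires q at some successor in {a}.
        q holds at a, so <>q is true at e.
      At e: []q requires q at every successor {a}.
        At a: q is true.
      So []q is true at e.
Satisfying worlds: {g}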